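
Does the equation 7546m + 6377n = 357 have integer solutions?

gcd(7546, 6377) = 7  (7546 = 1×6377 + 1169, 6377 = 5×1169 + 532, 1169 = 2×532 + 105, 532 = 5×105 + 7, 105 = 15×7).
7 divides 357, so integer solutions exist.

yes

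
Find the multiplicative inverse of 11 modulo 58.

gcd(58, 11) = 1  (58 = 5*11 + 3, 11 = 3*3 + 2, 3 = 1*2 + 1, 2 = 2*1).
Back-substituting, 11*(-21) + 58*(4) = 1.
So 11*-21 ≡ 1 (mod 58), and -21 mod 58 = 37.

37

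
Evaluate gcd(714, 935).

gcd(935, 714) = 17  (935 = 1*714 + 221, 714 = 3*221 + 51, 221 = 4*51 + 17, 51 = 3*17).

17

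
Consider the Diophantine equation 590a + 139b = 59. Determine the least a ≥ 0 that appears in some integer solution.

14

gcd(590, 139):
  590 = 4*139 + 34
  139 = 4*34 + 3
  34 = 11*3 + 1
  3 = 3*1
so gcd(590, 139) = 1.
1 divides 59, so solutions exist.
Back-substitute for Bézout coefficients:
  1 = 34 - 11*3
  ... = 590*(45) + 139*(-191)
Scale by 59/1 = 59: (a₀, b₀) = (2655, -11269).
General solution: a = 2655 + 139t, b = -11269 - 590t for integer t.
a ≥ 0: smallest is 2655 mod 139 = 14 (at t = -19), with b = -59.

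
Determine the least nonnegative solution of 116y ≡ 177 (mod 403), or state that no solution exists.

gcd(403, 116) = 1.
1 divides 177, so solutions exist.
By Bézout, 116*(-66) + 403*(19) = 1.
So 116*(-66) ≡ 1 (mod 403); multiply by 177: y ≡ -11682 (mod 403).
Smallest nonnegative: y = -11682 mod 403 = 5.

5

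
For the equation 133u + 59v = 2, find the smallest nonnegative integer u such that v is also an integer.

8

gcd(133, 59) = 1  (133 = 2×59 + 15, 59 = 3×15 + 14, 15 = 1×14 + 1, 14 = 14×1).
1 divides 2, so solutions exist.
Back-substituting, 133×(4) + 59×(-9) = 1.
Scale by 2/1 = 2: (u₀, v₀) = (8, -18).
General solution: u = 8 + 59t, v = -18 - 133t for integer t.
u ≥ 0: smallest is 8 mod 59 = 8 (at t = 0), with v = -18.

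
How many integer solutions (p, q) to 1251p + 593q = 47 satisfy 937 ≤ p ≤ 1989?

2

gcd(1251, 593) = 1  (1251 = 2*593 + 65, 593 = 9*65 + 8, 65 = 8*8 + 1, 8 = 8*1).
Back-substituting, 1251*(73) + 593*(-154) = 1.
Scale by 47: particular solution (3431, -7238); reduce p mod 593: (466, -983).
General solution: p = 466 + 593t, q = -983 - 1251t for integer t.
937 ≤ 466 + 593t ≤ 1989 gives t ∈ [1, 2], which is 2 values.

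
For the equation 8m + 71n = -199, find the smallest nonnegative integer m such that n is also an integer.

55

gcd(71, 8) = 1.
1 divides -199, so solutions exist.
By Bézout, 8*(9) + 71*(-1) = 1.
Scale by -199/1 = -199: (m₀, n₀) = (-1791, 199).
General solution: m = -1791 + 71t, n = 199 - 8t for integer t.
m ≥ 0: smallest is -1791 mod 71 = 55 (at t = 26), with n = -9.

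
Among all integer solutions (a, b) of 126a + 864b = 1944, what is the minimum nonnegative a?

gcd(864, 126) = 18.
18 divides 1944, so solutions exist.
By Bézout, 126×(7) + 864×(-1) = 18.
Scale by 1944/18 = 108: (a₀, b₀) = (756, -108).
General solution: a = 756 + 48t, b = -108 - 7t for integer t.
a ≥ 0: smallest is 756 mod 48 = 36 (at t = -15), with b = -3.

36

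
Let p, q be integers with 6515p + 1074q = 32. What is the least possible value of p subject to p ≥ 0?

424

gcd(6515, 1074):
  6515 = 6×1074 + 71
  1074 = 15×71 + 9
  71 = 7×9 + 8
  9 = 1×8 + 1
  8 = 8×1
so gcd(6515, 1074) = 1.
1 divides 32, so solutions exist.
Back-substitute for Bézout coefficients:
  1 = 9 - 1×8
  ... = 6515×(-121) + 1074×(734)
Scale by 32/1 = 32: (p₀, q₀) = (-3872, 23488).
General solution: p = -3872 + 1074t, q = 23488 - 6515t for integer t.
p ≥ 0: smallest is -3872 mod 1074 = 424 (at t = 4), with q = -2572.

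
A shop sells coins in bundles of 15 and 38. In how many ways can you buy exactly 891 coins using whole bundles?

1

Need nonnegative integers with 15j + 38k = 891.
gcd(15, 38) = 1, and 15·(-5) + 38·(2) = 1.
So (j₀, k₀) = (-4455, 1782); general j = -4455 + 38t, k = 1782 - 15t.
j ≥ 0 ⇒ t ≥ 118; k ≥ 0 ⇒ t ≤ 118. That's 1 value of t.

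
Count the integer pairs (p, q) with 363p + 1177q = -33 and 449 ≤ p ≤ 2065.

gcd(1177, 363):
  1177 = 3·363 + 88
  363 = 4·88 + 11
  88 = 8·11
so gcd(1177, 363) = 11.
Back-substitute for Bézout coefficients:
  11 = 363 - 4·88
  ... = 363·(13) + 1177·(-4)
Scale by -3: particular solution (-39, 12); reduce p mod 107: (68, -21).
General solution: p = 68 + 107t, q = -21 - 33t for integer t.
449 ≤ 68 + 107t ≤ 2065 gives t ∈ [4, 18], which is 15 values.

15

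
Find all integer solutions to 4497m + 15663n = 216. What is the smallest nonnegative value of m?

317

gcd(15663, 4497):
  15663 = 3*4497 + 2172
  4497 = 2*2172 + 153
  2172 = 14*153 + 30
  153 = 5*30 + 3
  30 = 10*3
so gcd(15663, 4497) = 3.
3 divides 216, so solutions exist.
Back-substitute for Bézout coefficients:
  3 = 153 - 5*30
  ... = 4497*(512) + 15663*(-147)
Scale by 216/3 = 72: (m₀, n₀) = (36864, -10584).
General solution: m = 36864 + 5221t, n = -10584 - 1499t for integer t.
m ≥ 0: smallest is 36864 mod 5221 = 317 (at t = -7), with n = -91.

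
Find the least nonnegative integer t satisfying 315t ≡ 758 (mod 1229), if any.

gcd(1229, 315):
  1229 = 3×315 + 284
  315 = 1×284 + 31
  284 = 9×31 + 5
  31 = 6×5 + 1
  5 = 5×1
so gcd(1229, 315) = 1.
1 divides 758, so solutions exist.
Back-substitute for Bézout coefficients:
  1 = 31 - 6×5
  ... = 315×(238) + 1229×(-61)
So 315×(238) ≡ 1 (mod 1229); multiply by 758: t ≡ 180404 (mod 1229).
Smallest nonnegative: t = 180404 mod 1229 = 970.

970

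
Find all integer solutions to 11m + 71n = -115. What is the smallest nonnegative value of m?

gcd(71, 11):
  71 = 6×11 + 5
  11 = 2×5 + 1
  5 = 5×1
so gcd(71, 11) = 1.
1 divides -115, so solutions exist.
Back-substitute for Bézout coefficients:
  1 = 11 - 2×5
  ... = 11×(13) + 71×(-2)
Scale by -115/1 = -115: (m₀, n₀) = (-1495, 230).
General solution: m = -1495 + 71t, n = 230 - 11t for integer t.
m ≥ 0: smallest is -1495 mod 71 = 67 (at t = 22), with n = -12.

67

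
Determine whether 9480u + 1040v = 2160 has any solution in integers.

yes

gcd(9480, 1040) = 40  (9480 = 9*1040 + 120, 1040 = 8*120 + 80, 120 = 1*80 + 40, 80 = 2*40).
40 divides 2160, so integer solutions exist.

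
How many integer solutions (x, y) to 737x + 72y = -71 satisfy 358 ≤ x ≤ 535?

gcd(737, 72) = 1.
By Bézout, 737×(17) + 72×(-174) = 1.
Particular solution: (17, -175).
General solution: x = 17 + 72t, y = -175 - 737t for integer t.
358 ≤ 17 + 72t ≤ 535 gives t ∈ [5, 7], which is 3 values.

3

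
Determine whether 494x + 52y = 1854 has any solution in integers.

gcd(494, 52):
  494 = 9*52 + 26
  52 = 2*26
so gcd(494, 52) = 26.
26 does not divide 1854 (remainder 8), so no integer solutions.

no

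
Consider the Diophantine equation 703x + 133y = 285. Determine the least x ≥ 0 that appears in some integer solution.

gcd(703, 133):
  703 = 5·133 + 38
  133 = 3·38 + 19
  38 = 2·19
so gcd(703, 133) = 19.
19 divides 285, so solutions exist.
Back-substitute for Bézout coefficients:
  19 = 133 - 3·38
  ... = 703·(-3) + 133·(16)
Scale by 285/19 = 15: (x₀, y₀) = (-45, 240).
General solution: x = -45 + 7t, y = 240 - 37t for integer t.
x ≥ 0: smallest is -45 mod 7 = 4 (at t = 7), with y = -19.

4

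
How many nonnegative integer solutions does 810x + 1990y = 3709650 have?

23

gcd(1990, 810) = 10  (1990 = 2·810 + 370, 810 = 2·370 + 70, 370 = 5·70 + 20, 70 = 3·20 + 10, 20 = 2·10).
Back-substituting, 810·(86) + 1990·(-35) = 10.
Scale by 370965: one solution is (31902990, -12983775). Reduce x mod 199: (106, 1821).
General: x = 106 + 199t, y = 1821 - 81t.
x ≥ 0 ⇒ t ≥ 0; y ≥ 0 ⇒ t ≤ 22. So t ∈ [0, 22]: 23 solutions.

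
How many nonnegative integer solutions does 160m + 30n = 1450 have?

3

gcd(160, 30):
  160 = 5·30 + 10
  30 = 3·10
so gcd(160, 30) = 10.
Back-substitute for Bézout coefficients:
  10 = 160 - 5·30
  ... = 160·(1) + 30·(-5)
Scale by 145: one solution is (145, -725). Reduce m mod 3: (1, 43).
General: m = 1 + 3t, n = 43 - 16t.
m ≥ 0 ⇒ t ≥ 0; n ≥ 0 ⇒ t ≤ 2. So t ∈ [0, 2]: 3 solutions.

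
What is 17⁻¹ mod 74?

61

gcd(74, 17):
  74 = 4×17 + 6
  17 = 2×6 + 5
  6 = 1×5 + 1
  5 = 5×1
so gcd(74, 17) = 1.
Back-substitute for Bézout coefficients:
  1 = 6 - 1×5
  ... = 17×(-13) + 74×(3)
So 17×-13 ≡ 1 (mod 74), and -13 mod 74 = 61.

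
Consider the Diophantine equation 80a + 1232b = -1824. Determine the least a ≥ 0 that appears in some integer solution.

gcd(1232, 80) = 16  (1232 = 15*80 + 32, 80 = 2*32 + 16, 32 = 2*16).
16 divides -1824, so solutions exist.
Back-substituting, 80*(31) + 1232*(-2) = 16.
Scale by -1824/16 = -114: (a₀, b₀) = (-3534, 228).
General solution: a = -3534 + 77t, b = 228 - 5t for integer t.
a ≥ 0: smallest is -3534 mod 77 = 8 (at t = 46), with b = -2.

8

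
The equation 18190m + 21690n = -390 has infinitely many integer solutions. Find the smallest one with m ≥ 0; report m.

gcd(21690, 18190) = 10.
10 divides -390, so solutions exist.
By Bézout, 18190×(-440) + 21690×(369) = 10.
Scale by -390/10 = -39: (m₀, n₀) = (17160, -14391).
General solution: m = 17160 + 2169t, n = -14391 - 1819t for integer t.
m ≥ 0: smallest is 17160 mod 2169 = 1977 (at t = -7), with n = -1658.

1977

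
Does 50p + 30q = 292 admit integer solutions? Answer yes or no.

gcd(50, 30):
  50 = 1*30 + 20
  30 = 1*20 + 10
  20 = 2*10
so gcd(50, 30) = 10.
10 does not divide 292 (remainder 2), so no integer solutions.

no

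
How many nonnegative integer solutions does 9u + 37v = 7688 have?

23

gcd(37, 9):
  37 = 4*9 + 1
  9 = 9*1
so gcd(37, 9) = 1.
Back-substitute for Bézout coefficients:
  1 = 37 - 4*9
  ... = 9*(-4) + 37*(1)
Scale by 7688: one solution is (-30752, 7688). Reduce u mod 37: (32, 200).
General: u = 32 + 37t, v = 200 - 9t.
u ≥ 0 ⇒ t ≥ 0; v ≥ 0 ⇒ t ≤ 22. So t ∈ [0, 22]: 23 solutions.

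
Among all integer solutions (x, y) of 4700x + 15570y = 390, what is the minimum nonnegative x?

gcd(15570, 4700):
  15570 = 3×4700 + 1470
  4700 = 3×1470 + 290
  1470 = 5×290 + 20
  290 = 14×20 + 10
  20 = 2×10
so gcd(15570, 4700) = 10.
10 divides 390, so solutions exist.
Back-substitute for Bézout coefficients:
  10 = 290 - 14×20
  ... = 4700×(752) + 15570×(-227)
Scale by 390/10 = 39: (x₀, y₀) = (29328, -8853).
General solution: x = 29328 + 1557t, y = -8853 - 470t for integer t.
x ≥ 0: smallest is 29328 mod 1557 = 1302 (at t = -18), with y = -393.

1302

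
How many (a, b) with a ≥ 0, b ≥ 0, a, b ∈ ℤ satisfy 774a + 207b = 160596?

gcd(774, 207):
  774 = 3×207 + 153
  207 = 1×153 + 54
  153 = 2×54 + 45
  54 = 1×45 + 9
  45 = 5×9
so gcd(774, 207) = 9.
Back-substitute for Bézout coefficients:
  9 = 54 - 1×45
  ... = 774×(-4) + 207×(15)
Scale by 17844: one solution is (-71376, 267660). Reduce a mod 23: (16, 716).
General: a = 16 + 23t, b = 716 - 86t.
a ≥ 0 ⇒ t ≥ 0; b ≥ 0 ⇒ t ≤ 8. So t ∈ [0, 8]: 9 solutions.

9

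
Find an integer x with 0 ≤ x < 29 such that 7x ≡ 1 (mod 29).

25

gcd(29, 7):
  29 = 4×7 + 1
  7 = 7×1
so gcd(29, 7) = 1.
Back-substitute for Bézout coefficients:
  1 = 29 - 4×7
  ... = 7×(-4) + 29×(1)
So 7×-4 ≡ 1 (mod 29), and -4 mod 29 = 25.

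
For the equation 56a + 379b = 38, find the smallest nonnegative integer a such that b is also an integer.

gcd(379, 56):
  379 = 6·56 + 43
  56 = 1·43 + 13
  43 = 3·13 + 4
  13 = 3·4 + 1
  4 = 4·1
so gcd(379, 56) = 1.
1 divides 38, so solutions exist.
Back-substitute for Bézout coefficients:
  1 = 13 - 3·4
  ... = 56·(88) + 379·(-13)
Scale by 38/1 = 38: (a₀, b₀) = (3344, -494).
General solution: a = 3344 + 379t, b = -494 - 56t for integer t.
a ≥ 0: smallest is 3344 mod 379 = 312 (at t = -8), with b = -46.

312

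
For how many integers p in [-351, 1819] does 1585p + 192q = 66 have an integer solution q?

11

gcd(1585, 192) = 1  (1585 = 8·192 + 49, 192 = 3·49 + 45, 49 = 1·45 + 4, 45 = 11·4 + 1, 4 = 4·1).
Back-substituting, 1585·(-47) + 192·(388) = 1.
Scale by 66: particular solution (-3102, 25608); reduce p mod 192: (162, -1337).
General solution: p = 162 + 192t, q = -1337 - 1585t for integer t.
-351 ≤ 162 + 192t ≤ 1819 gives t ∈ [-2, 8], which is 11 values.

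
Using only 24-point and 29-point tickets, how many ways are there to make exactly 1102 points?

Need nonnegative integers with 24j + 29k = 1102.
gcd(24, 29) = 1, and 24·(-6) + 29·(5) = 1.
So (j₀, k₀) = (-6612, 5510); general j = -6612 + 29t, k = 5510 - 24t.
j ≥ 0 ⇒ t ≥ 228; k ≥ 0 ⇒ t ≤ 229. That's 2 values of t.

2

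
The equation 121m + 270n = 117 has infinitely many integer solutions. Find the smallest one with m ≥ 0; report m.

gcd(270, 121):
  270 = 2*121 + 28
  121 = 4*28 + 9
  28 = 3*9 + 1
  9 = 9*1
so gcd(270, 121) = 1.
1 divides 117, so solutions exist.
Back-substitute for Bézout coefficients:
  1 = 28 - 3*9
  ... = 121*(-29) + 270*(13)
Scale by 117/1 = 117: (m₀, n₀) = (-3393, 1521).
General solution: m = -3393 + 270t, n = 1521 - 121t for integer t.
m ≥ 0: smallest is -3393 mod 270 = 117 (at t = 13), with n = -52.

117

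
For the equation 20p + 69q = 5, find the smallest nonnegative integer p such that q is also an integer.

52

gcd(69, 20) = 1.
1 divides 5, so solutions exist.
By Bézout, 20×(-31) + 69×(9) = 1.
Scale by 5/1 = 5: (p₀, q₀) = (-155, 45).
General solution: p = -155 + 69t, q = 45 - 20t for integer t.
p ≥ 0: smallest is -155 mod 69 = 52 (at t = 3), with q = -15.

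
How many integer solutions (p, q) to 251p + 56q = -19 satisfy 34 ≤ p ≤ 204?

gcd(251, 56) = 1.
By Bézout, 251*(27) + 56*(-121) = 1.
Particular solution: (47, -211).
General solution: p = 47 + 56t, q = -211 - 251t for integer t.
34 ≤ 47 + 56t ≤ 204 gives t ∈ [0, 2], which is 3 values.

3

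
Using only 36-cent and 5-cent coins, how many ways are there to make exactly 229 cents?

Need nonnegative integers with 36j + 5k = 229.
gcd(36, 5) = 1, and 36·(1) + 5·(-7) = 1.
So (j₀, k₀) = (229, -1603); general j = 229 + 5t, k = -1603 - 36t.
j ≥ 0 ⇒ t ≥ -45; k ≥ 0 ⇒ t ≤ -45. That's 1 value of t.

1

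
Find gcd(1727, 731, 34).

gcd(1727, 731) = 1.
gcd(1, 34) = 1.

1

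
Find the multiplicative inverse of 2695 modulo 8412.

4579

gcd(8412, 2695):
  8412 = 3·2695 + 327
  2695 = 8·327 + 79
  327 = 4·79 + 11
  79 = 7·11 + 2
  11 = 5·2 + 1
  2 = 2·1
so gcd(8412, 2695) = 1.
Back-substitute for Bézout coefficients:
  1 = 11 - 5·2
  ... = 2695·(-3833) + 8412·(1228)
So 2695·-3833 ≡ 1 (mod 8412), and -3833 mod 8412 = 4579.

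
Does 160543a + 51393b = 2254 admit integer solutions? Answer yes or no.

gcd(160543, 51393) = 37  (160543 = 3*51393 + 6364, 51393 = 8*6364 + 481, 6364 = 13*481 + 111, 481 = 4*111 + 37, 111 = 3*37).
37 does not divide 2254 (remainder 34), so no integer solutions.

no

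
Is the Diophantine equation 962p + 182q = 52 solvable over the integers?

gcd(962, 182):
  962 = 5×182 + 52
  182 = 3×52 + 26
  52 = 2×26
so gcd(962, 182) = 26.
26 divides 52, so integer solutions exist.

yes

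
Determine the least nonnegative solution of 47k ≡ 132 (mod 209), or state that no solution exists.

154

gcd(209, 47):
  209 = 4×47 + 21
  47 = 2×21 + 5
  21 = 4×5 + 1
  5 = 5×1
so gcd(209, 47) = 1.
1 divides 132, so solutions exist.
Back-substitute for Bézout coefficients:
  1 = 21 - 4×5
  ... = 47×(-40) + 209×(9)
So 47×(-40) ≡ 1 (mod 209); multiply by 132: k ≡ -5280 (mod 209).
Smallest nonnegative: k = -5280 mod 209 = 154.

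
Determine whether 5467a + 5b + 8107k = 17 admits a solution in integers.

yes

gcd(5467, 5) = 1.
gcd(1, 8107) = 1.
1 divides 17, so integer solutions exist.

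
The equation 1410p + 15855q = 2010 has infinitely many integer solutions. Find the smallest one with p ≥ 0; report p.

gcd(15855, 1410) = 15  (15855 = 11*1410 + 345, 1410 = 4*345 + 30, 345 = 11*30 + 15, 30 = 2*15).
15 divides 2010, so solutions exist.
Back-substituting, 1410*(-506) + 15855*(45) = 15.
Scale by 2010/15 = 134: (p₀, q₀) = (-67804, 6030).
General solution: p = -67804 + 1057t, q = 6030 - 94t for integer t.
p ≥ 0: smallest is -67804 mod 1057 = 901 (at t = 65), with q = -80.

901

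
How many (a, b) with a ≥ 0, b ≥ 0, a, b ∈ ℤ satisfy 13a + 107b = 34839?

gcd(107, 13) = 1.
By Bézout, 13×(33) + 107×(-4) = 1.
One solution: (79, 316).
General: a = 79 + 107t, b = 316 - 13t.
a ≥ 0 ⇒ t ≥ 0; b ≥ 0 ⇒ t ≤ 24. So t ∈ [0, 24]: 25 solutions.

25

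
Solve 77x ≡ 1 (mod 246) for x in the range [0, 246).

gcd(246, 77) = 1.
By Bézout, 77*(-115) + 246*(36) = 1.
So 77*-115 ≡ 1 (mod 246), and -115 mod 246 = 131.

131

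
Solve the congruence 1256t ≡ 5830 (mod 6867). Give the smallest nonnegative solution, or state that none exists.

gcd(6867, 1256) = 1.
1 divides 5830, so solutions exist.
By Bézout, 1256*(-1591) + 6867*(291) = 1.
So 1256*(-1591) ≡ 1 (mod 6867); multiply by 5830: t ≡ -9275530 (mod 6867).
Smallest nonnegative: t = -9275530 mod 6867 = 1787.

1787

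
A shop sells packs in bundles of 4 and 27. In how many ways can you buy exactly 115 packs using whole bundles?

Need nonnegative integers with 4j + 27k = 115.
gcd(4, 27) = 1, and 4·(7) + 27·(-1) = 1.
So (j₀, k₀) = (805, -115); general j = 805 + 27t, k = -115 - 4t.
j ≥ 0 ⇒ t ≥ -29; k ≥ 0 ⇒ t ≤ -29. That's 1 value of t.

1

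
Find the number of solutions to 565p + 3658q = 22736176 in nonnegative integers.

gcd(3658, 565) = 1.
By Bézout, 565×(505) + 3658×(-78) = 1.
One solution: (1900, 5922).
General: p = 1900 + 3658t, q = 5922 - 565t.
p ≥ 0 ⇒ t ≥ 0; q ≥ 0 ⇒ t ≤ 10. So t ∈ [0, 10]: 11 solutions.

11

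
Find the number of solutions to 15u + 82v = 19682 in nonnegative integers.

16

gcd(82, 15) = 1  (82 = 5×15 + 7, 15 = 2×7 + 1, 7 = 7×1).
Back-substituting, 15×(11) + 82×(-2) = 1.
Scale by 19682: one solution is (216502, -39364). Reduce u mod 82: (22, 236).
General: u = 22 + 82t, v = 236 - 15t.
u ≥ 0 ⇒ t ≥ 0; v ≥ 0 ⇒ t ≤ 15. So t ∈ [0, 15]: 16 solutions.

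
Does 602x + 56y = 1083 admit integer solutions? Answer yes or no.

gcd(602, 56):
  602 = 10·56 + 42
  56 = 1·42 + 14
  42 = 3·14
so gcd(602, 56) = 14.
14 does not divide 1083 (remainder 5), so no integer solutions.

no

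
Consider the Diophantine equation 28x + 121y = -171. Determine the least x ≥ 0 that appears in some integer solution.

76

gcd(121, 28) = 1.
1 divides -171, so solutions exist.
By Bézout, 28*(13) + 121*(-3) = 1.
Scale by -171/1 = -171: (x₀, y₀) = (-2223, 513).
General solution: x = -2223 + 121t, y = 513 - 28t for integer t.
x ≥ 0: smallest is -2223 mod 121 = 76 (at t = 19), with y = -19.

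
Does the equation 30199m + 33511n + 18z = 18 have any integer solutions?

gcd(33511, 30199):
  33511 = 1×30199 + 3312
  30199 = 9×3312 + 391
  3312 = 8×391 + 184
  391 = 2×184 + 23
  184 = 8×23
so gcd(33511, 30199) = 23.
gcd(23, 18) = 1.
1 divides 18, so integer solutions exist.

yes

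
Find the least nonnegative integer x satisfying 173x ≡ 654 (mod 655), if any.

53

gcd(655, 173) = 1.
1 divides 654, so solutions exist.
By Bézout, 173×(-53) + 655×(14) = 1.
So 173×(-53) ≡ 1 (mod 655); multiply by 654: x ≡ -34662 (mod 655).
Smallest nonnegative: x = -34662 mod 655 = 53.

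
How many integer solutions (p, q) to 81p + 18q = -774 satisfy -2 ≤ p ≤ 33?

18

gcd(81, 18) = 9  (81 = 4·18 + 9, 18 = 2·9).
Back-substituting, 81·(1) + 18·(-4) = 9.
Scale by -86: particular solution (-86, 344); reduce p mod 2: (0, -43).
General solution: p = 0 + 2t, q = -43 - 9t for integer t.
-2 ≤ 0 + 2t ≤ 33 gives t ∈ [-1, 16], which is 18 values.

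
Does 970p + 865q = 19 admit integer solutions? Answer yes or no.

no

gcd(970, 865) = 5  (970 = 1·865 + 105, 865 = 8·105 + 25, 105 = 4·25 + 5, 25 = 5·5).
5 does not divide 19 (remainder 4), so no integer solutions.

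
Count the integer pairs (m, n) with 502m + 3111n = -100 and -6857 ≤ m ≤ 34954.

gcd(3111, 502):
  3111 = 6*502 + 99
  502 = 5*99 + 7
  99 = 14*7 + 1
  7 = 7*1
so gcd(3111, 502) = 1.
Back-substitute for Bézout coefficients:
  1 = 99 - 14*7
  ... = 502*(-440) + 3111*(71)
Scale by -100: particular solution (44000, -7100); reduce m mod 3111: (446, -72).
General solution: m = 446 + 3111t, n = -72 - 502t for integer t.
-6857 ≤ 446 + 3111t ≤ 34954 gives t ∈ [-2, 11], which is 14 values.

14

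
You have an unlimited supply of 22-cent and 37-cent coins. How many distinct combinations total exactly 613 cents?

1

Need nonnegative integers with 22j + 37k = 613.
gcd(22, 37) = 1, and 22·(-5) + 37·(3) = 1.
So (j₀, k₀) = (-3065, 1839); general j = -3065 + 37t, k = 1839 - 22t.
j ≥ 0 ⇒ t ≥ 83; k ≥ 0 ⇒ t ≤ 83. That's 1 value of t.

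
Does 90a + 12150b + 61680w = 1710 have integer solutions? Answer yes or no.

gcd(12150, 90):
  12150 = 135*90
so gcd(12150, 90) = 90.
gcd(90, 61680) = 30.
30 divides 1710, so integer solutions exist.

yes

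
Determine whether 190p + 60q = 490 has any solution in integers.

gcd(190, 60) = 10  (190 = 3×60 + 10, 60 = 6×10).
10 divides 490, so integer solutions exist.

yes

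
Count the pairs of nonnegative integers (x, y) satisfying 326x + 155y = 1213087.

gcd(326, 155) = 1  (326 = 2*155 + 16, 155 = 9*16 + 11, 16 = 1*11 + 5, 11 = 2*5 + 1, 5 = 5*1).
Back-substituting, 326*(-29) + 155*(61) = 1.
Scale by 1213087: one solution is (-35179523, 73998307). Reduce x mod 155: (52, 7717).
General: x = 52 + 155t, y = 7717 - 326t.
x ≥ 0 ⇒ t ≥ 0; y ≥ 0 ⇒ t ≤ 23. So t ∈ [0, 23]: 24 solutions.

24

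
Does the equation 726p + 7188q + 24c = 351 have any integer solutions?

no

gcd(7188, 726) = 6.
gcd(6, 24) = 6.
6 does not divide 351 (remainder 3), so no integer solutions.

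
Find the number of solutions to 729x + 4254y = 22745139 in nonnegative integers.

22

gcd(4254, 729):
  4254 = 5·729 + 609
  729 = 1·609 + 120
  609 = 5·120 + 9
  120 = 13·9 + 3
  9 = 3·3
so gcd(4254, 729) = 3.
Back-substitute for Bézout coefficients:
  3 = 120 - 13·9
  ... = 729·(461) + 4254·(-79)
Scale by 7581713: one solution is (3495169693, -598955327). Reduce x mod 1418: (1049, 5167).
General: x = 1049 + 1418t, y = 5167 - 243t.
x ≥ 0 ⇒ t ≥ 0; y ≥ 0 ⇒ t ≤ 21. So t ∈ [0, 21]: 22 solutions.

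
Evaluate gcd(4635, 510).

gcd(4635, 510):
  4635 = 9*510 + 45
  510 = 11*45 + 15
  45 = 3*15
so gcd(4635, 510) = 15.

15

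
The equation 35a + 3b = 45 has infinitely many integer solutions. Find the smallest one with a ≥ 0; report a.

0

gcd(35, 3) = 1  (35 = 11·3 + 2, 3 = 1·2 + 1, 2 = 2·1).
1 divides 45, so solutions exist.
Back-substituting, 35·(-1) + 3·(12) = 1.
Scale by 45/1 = 45: (a₀, b₀) = (-45, 540).
General solution: a = -45 + 3t, b = 540 - 35t for integer t.
a ≥ 0: smallest is -45 mod 3 = 0 (at t = 15), with b = 15.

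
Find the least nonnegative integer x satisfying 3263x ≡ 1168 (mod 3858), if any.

gcd(3858, 3263):
  3858 = 1×3263 + 595
  3263 = 5×595 + 288
  595 = 2×288 + 19
  288 = 15×19 + 3
  19 = 6×3 + 1
  3 = 3×1
so gcd(3858, 3263) = 1.
1 divides 1168, so solutions exist.
Back-substitute for Bézout coefficients:
  1 = 19 - 6×3
  ... = 3263×(-1219) + 3858×(1031)
So 3263×(-1219) ≡ 1 (mod 3858); multiply by 1168: x ≡ -1423792 (mod 3858).
Smallest nonnegative: x = -1423792 mod 3858 = 3668.

3668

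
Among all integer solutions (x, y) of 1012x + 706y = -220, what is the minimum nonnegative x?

230

gcd(1012, 706) = 2.
2 divides -220, so solutions exist.
By Bézout, 1012·(30) + 706·(-43) = 2.
Scale by -220/2 = -110: (x₀, y₀) = (-3300, 4730).
General solution: x = -3300 + 353t, y = 4730 - 506t for integer t.
x ≥ 0: smallest is -3300 mod 353 = 230 (at t = 10), with y = -330.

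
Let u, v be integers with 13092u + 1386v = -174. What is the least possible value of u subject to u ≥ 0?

67

gcd(13092, 1386) = 6.
6 divides -174, so solutions exist.
By Bézout, 13092*(-74) + 1386*(699) = 6.
Scale by -174/6 = -29: (u₀, v₀) = (2146, -20271).
General solution: u = 2146 + 231t, v = -20271 - 2182t for integer t.
u ≥ 0: smallest is 2146 mod 231 = 67 (at t = -9), with v = -633.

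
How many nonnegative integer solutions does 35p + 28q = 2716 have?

gcd(35, 28) = 7.
By Bézout, 35×(1) + 28×(-1) = 7.
One solution: (0, 97).
General: p = 0 + 4t, q = 97 - 5t.
p ≥ 0 ⇒ t ≥ 0; q ≥ 0 ⇒ t ≤ 19. So t ∈ [0, 19]: 20 solutions.

20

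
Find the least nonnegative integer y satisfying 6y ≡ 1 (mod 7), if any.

gcd(7, 6):
  7 = 1×6 + 1
  6 = 6×1
so gcd(7, 6) = 1.
1 divides 1, so solutions exist.
Back-substitute for Bézout coefficients:
  1 = 7 - 1×6
  ... = 6×(-1) + 7×(1)
So 6×(-1) ≡ 1 (mod 7); multiply by 1: y ≡ -1 (mod 7).
Smallest nonnegative: y = -1 mod 7 = 6.

6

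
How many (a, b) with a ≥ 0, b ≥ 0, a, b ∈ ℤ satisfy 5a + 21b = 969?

9

gcd(21, 5):
  21 = 4·5 + 1
  5 = 5·1
so gcd(21, 5) = 1.
Back-substitute for Bézout coefficients:
  1 = 21 - 4·5
  ... = 5·(-4) + 21·(1)
Scale by 969: one solution is (-3876, 969). Reduce a mod 21: (9, 44).
General: a = 9 + 21t, b = 44 - 5t.
a ≥ 0 ⇒ t ≥ 0; b ≥ 0 ⇒ t ≤ 8. So t ∈ [0, 8]: 9 solutions.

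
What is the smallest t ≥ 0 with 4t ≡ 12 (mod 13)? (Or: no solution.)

gcd(13, 4) = 1.
1 divides 12, so solutions exist.
By Bézout, 4·(-3) + 13·(1) = 1.
So 4·(-3) ≡ 1 (mod 13); multiply by 12: t ≡ -36 (mod 13).
Smallest nonnegative: t = -36 mod 13 = 3.

3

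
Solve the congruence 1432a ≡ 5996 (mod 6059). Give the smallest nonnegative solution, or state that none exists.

495

gcd(6059, 1432):
  6059 = 4×1432 + 331
  1432 = 4×331 + 108
  331 = 3×108 + 7
  108 = 15×7 + 3
  7 = 2×3 + 1
  3 = 3×1
so gcd(6059, 1432) = 1.
1 divides 5996, so solutions exist.
Back-substitute for Bézout coefficients:
  1 = 7 - 2×3
  ... = 1432×(-1739) + 6059×(411)
So 1432×(-1739) ≡ 1 (mod 6059); multiply by 5996: a ≡ -10427044 (mod 6059).
Smallest nonnegative: a = -10427044 mod 6059 = 495.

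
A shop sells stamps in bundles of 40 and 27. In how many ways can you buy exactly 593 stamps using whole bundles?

Need nonnegative integers with 40j + 27k = 593.
gcd(40, 27) = 1, and 40·(-2) + 27·(3) = 1.
So (j₀, k₀) = (-1186, 1779); general j = -1186 + 27t, k = 1779 - 40t.
j ≥ 0 ⇒ t ≥ 44; k ≥ 0 ⇒ t ≤ 44. That's 1 value of t.

1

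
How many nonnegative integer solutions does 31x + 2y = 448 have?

8

gcd(31, 2) = 1.
By Bézout, 31·(1) + 2·(-15) = 1.
One solution: (0, 224).
General: x = 0 + 2t, y = 224 - 31t.
x ≥ 0 ⇒ t ≥ 0; y ≥ 0 ⇒ t ≤ 7. So t ∈ [0, 7]: 8 solutions.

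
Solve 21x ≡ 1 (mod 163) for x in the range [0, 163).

132

gcd(163, 21):
  163 = 7*21 + 16
  21 = 1*16 + 5
  16 = 3*5 + 1
  5 = 5*1
so gcd(163, 21) = 1.
Back-substitute for Bézout coefficients:
  1 = 16 - 3*5
  ... = 21*(-31) + 163*(4)
So 21*-31 ≡ 1 (mod 163), and -31 mod 163 = 132.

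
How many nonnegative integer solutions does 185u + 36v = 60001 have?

9

gcd(185, 36) = 1.
By Bézout, 185*(-7) + 36*(36) = 1.
One solution: (5, 1641).
General: u = 5 + 36t, v = 1641 - 185t.
u ≥ 0 ⇒ t ≥ 0; v ≥ 0 ⇒ t ≤ 8. So t ∈ [0, 8]: 9 solutions.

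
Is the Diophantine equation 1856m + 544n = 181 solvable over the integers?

gcd(1856, 544) = 32  (1856 = 3·544 + 224, 544 = 2·224 + 96, 224 = 2·96 + 32, 96 = 3·32).
32 does not divide 181 (remainder 21), so no integer solutions.

no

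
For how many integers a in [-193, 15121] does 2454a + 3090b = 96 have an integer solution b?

30

gcd(3090, 2454) = 6.
By Bézout, 2454×(34) + 3090×(-27) = 6.
Particular solution: (29, -23).
General solution: a = 29 + 515t, b = -23 - 409t for integer t.
-193 ≤ 29 + 515t ≤ 15121 gives t ∈ [0, 29], which is 30 values.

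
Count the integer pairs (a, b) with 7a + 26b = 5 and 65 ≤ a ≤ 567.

gcd(26, 7) = 1.
By Bézout, 7×(-11) + 26×(3) = 1.
Particular solution: (23, -6).
General solution: a = 23 + 26t, b = -6 - 7t for integer t.
65 ≤ 23 + 26t ≤ 567 gives t ∈ [2, 20], which is 19 values.

19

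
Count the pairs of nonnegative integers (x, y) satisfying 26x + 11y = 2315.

8

gcd(26, 11) = 1  (26 = 2*11 + 4, 11 = 2*4 + 3, 4 = 1*3 + 1, 3 = 3*1).
Back-substituting, 26*(3) + 11*(-7) = 1.
Scale by 2315: one solution is (6945, -16205). Reduce x mod 11: (4, 201).
General: x = 4 + 11t, y = 201 - 26t.
x ≥ 0 ⇒ t ≥ 0; y ≥ 0 ⇒ t ≤ 7. So t ∈ [0, 7]: 8 solutions.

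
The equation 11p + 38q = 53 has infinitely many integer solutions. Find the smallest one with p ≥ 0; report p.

29

gcd(38, 11):
  38 = 3·11 + 5
  11 = 2·5 + 1
  5 = 5·1
so gcd(38, 11) = 1.
1 divides 53, so solutions exist.
Back-substitute for Bézout coefficients:
  1 = 11 - 2·5
  ... = 11·(7) + 38·(-2)
Scale by 53/1 = 53: (p₀, q₀) = (371, -106).
General solution: p = 371 + 38t, q = -106 - 11t for integer t.
p ≥ 0: smallest is 371 mod 38 = 29 (at t = -9), with q = -7.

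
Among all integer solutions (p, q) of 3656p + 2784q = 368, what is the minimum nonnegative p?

gcd(3656, 2784):
  3656 = 1·2784 + 872
  2784 = 3·872 + 168
  872 = 5·168 + 32
  168 = 5·32 + 8
  32 = 4·8
so gcd(3656, 2784) = 8.
8 divides 368, so solutions exist.
Back-substitute for Bézout coefficients:
  8 = 168 - 5·32
  ... = 3656·(-83) + 2784·(109)
Scale by 368/8 = 46: (p₀, q₀) = (-3818, 5014).
General solution: p = -3818 + 348t, q = 5014 - 457t for integer t.
p ≥ 0: smallest is -3818 mod 348 = 10 (at t = 11), with q = -13.

10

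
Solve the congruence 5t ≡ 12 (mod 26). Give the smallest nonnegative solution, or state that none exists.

gcd(26, 5) = 1  (26 = 5×5 + 1, 5 = 5×1).
1 divides 12, so solutions exist.
Back-substituting, 5×(-5) + 26×(1) = 1.
So 5×(-5) ≡ 1 (mod 26); multiply by 12: t ≡ -60 (mod 26).
Smallest nonnegative: t = -60 mod 26 = 18.

18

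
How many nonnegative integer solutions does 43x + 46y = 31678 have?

gcd(46, 43) = 1  (46 = 1·43 + 3, 43 = 14·3 + 1, 3 = 3·1).
Back-substituting, 43·(15) + 46·(-14) = 1.
Scale by 31678: one solution is (475170, -443492). Reduce x mod 46: (36, 655).
General: x = 36 + 46t, y = 655 - 43t.
x ≥ 0 ⇒ t ≥ 0; y ≥ 0 ⇒ t ≤ 15. So t ∈ [0, 15]: 16 solutions.

16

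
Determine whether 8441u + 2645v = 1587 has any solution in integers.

yes

gcd(8441, 2645) = 23.
23 divides 1587, so integer solutions exist.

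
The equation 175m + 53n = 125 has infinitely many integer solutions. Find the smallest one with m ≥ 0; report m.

31

gcd(175, 53) = 1  (175 = 3·53 + 16, 53 = 3·16 + 5, 16 = 3·5 + 1, 5 = 5·1).
1 divides 125, so solutions exist.
Back-substituting, 175·(10) + 53·(-33) = 1.
Scale by 125/1 = 125: (m₀, n₀) = (1250, -4125).
General solution: m = 1250 + 53t, n = -4125 - 175t for integer t.
m ≥ 0: smallest is 1250 mod 53 = 31 (at t = -23), with n = -100.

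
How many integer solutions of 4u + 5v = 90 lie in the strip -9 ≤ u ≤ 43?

gcd(5, 4) = 1  (5 = 1·4 + 1, 4 = 4·1).
Back-substituting, 4·(-1) + 5·(1) = 1.
Scale by 90: particular solution (-90, 90); reduce u mod 5: (0, 18).
General solution: u = 0 + 5t, v = 18 - 4t for integer t.
-9 ≤ 0 + 5t ≤ 43 gives t ∈ [-1, 8], which is 10 values.

10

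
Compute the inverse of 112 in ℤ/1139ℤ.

gcd(1139, 112) = 1  (1139 = 10*112 + 19, 112 = 5*19 + 17, 19 = 1*17 + 2, 17 = 8*2 + 1, 2 = 2*1).
Back-substituting, 112*(539) + 1139*(-53) = 1.
So 112*539 ≡ 1 (mod 1139), and 539 mod 1139 = 539.

539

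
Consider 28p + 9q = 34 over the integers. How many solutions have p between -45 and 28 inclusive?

8

gcd(28, 9):
  28 = 3*9 + 1
  9 = 9*1
so gcd(28, 9) = 1.
Back-substitute for Bézout coefficients:
  1 = 28 - 3*9
  ... = 28*(1) + 9*(-3)
Scale by 34: particular solution (34, -102); reduce p mod 9: (7, -18).
General solution: p = 7 + 9t, q = -18 - 28t for integer t.
-45 ≤ 7 + 9t ≤ 28 gives t ∈ [-5, 2], which is 8 values.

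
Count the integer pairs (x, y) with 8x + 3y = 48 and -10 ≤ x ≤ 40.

gcd(8, 3):
  8 = 2·3 + 2
  3 = 1·2 + 1
  2 = 2·1
so gcd(8, 3) = 1.
Back-substitute for Bézout coefficients:
  1 = 3 - 1·2
  ... = 8·(-1) + 3·(3)
Scale by 48: particular solution (-48, 144); reduce x mod 3: (0, 16).
General solution: x = 0 + 3t, y = 16 - 8t for integer t.
-10 ≤ 0 + 3t ≤ 40 gives t ∈ [-3, 13], which is 17 values.

17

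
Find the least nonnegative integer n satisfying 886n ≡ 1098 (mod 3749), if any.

gcd(3749, 886):
  3749 = 4*886 + 205
  886 = 4*205 + 66
  205 = 3*66 + 7
  66 = 9*7 + 3
  7 = 2*3 + 1
  3 = 3*1
so gcd(3749, 886) = 1.
1 divides 1098, so solutions exist.
Back-substitute for Bézout coefficients:
  1 = 7 - 2*3
  ... = 886*(-1079) + 3749*(255)
So 886*(-1079) ≡ 1 (mod 3749); multiply by 1098: n ≡ -1184742 (mod 3749).
Smallest nonnegative: n = -1184742 mod 3749 = 3691.

3691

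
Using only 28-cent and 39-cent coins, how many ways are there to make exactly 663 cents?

1

Need nonnegative integers with 28j + 39k = 663.
gcd(28, 39) = 1, and 28·(7) + 39·(-5) = 1.
So (j₀, k₀) = (4641, -3315); general j = 4641 + 39t, k = -3315 - 28t.
j ≥ 0 ⇒ t ≥ -119; k ≥ 0 ⇒ t ≤ -119. That's 1 value of t.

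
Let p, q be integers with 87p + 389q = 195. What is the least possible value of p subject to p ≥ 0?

351

gcd(389, 87):
  389 = 4·87 + 41
  87 = 2·41 + 5
  41 = 8·5 + 1
  5 = 5·1
so gcd(389, 87) = 1.
1 divides 195, so solutions exist.
Back-substitute for Bézout coefficients:
  1 = 41 - 8·5
  ... = 87·(-76) + 389·(17)
Scale by 195/1 = 195: (p₀, q₀) = (-14820, 3315).
General solution: p = -14820 + 389t, q = 3315 - 87t for integer t.
p ≥ 0: smallest is -14820 mod 389 = 351 (at t = 39), with q = -78.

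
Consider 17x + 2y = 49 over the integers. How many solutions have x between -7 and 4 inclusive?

gcd(17, 2) = 1  (17 = 8*2 + 1, 2 = 2*1).
Back-substituting, 17*(1) + 2*(-8) = 1.
Scale by 49: particular solution (49, -392); reduce x mod 2: (1, 16).
General solution: x = 1 + 2t, y = 16 - 17t for integer t.
-7 ≤ 1 + 2t ≤ 4 gives t ∈ [-4, 1], which is 6 values.

6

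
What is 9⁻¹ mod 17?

gcd(17, 9) = 1  (17 = 1·9 + 8, 9 = 1·8 + 1, 8 = 8·1).
Back-substituting, 9·(2) + 17·(-1) = 1.
So 9·2 ≡ 1 (mod 17), and 2 mod 17 = 2.

2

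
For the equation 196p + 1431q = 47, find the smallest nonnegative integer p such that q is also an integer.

431

gcd(1431, 196) = 1.
1 divides 47, so solutions exist.
By Bézout, 196·(679) + 1431·(-93) = 1.
Scale by 47/1 = 47: (p₀, q₀) = (31913, -4371).
General solution: p = 31913 + 1431t, q = -4371 - 196t for integer t.
p ≥ 0: smallest is 31913 mod 1431 = 431 (at t = -22), with q = -59.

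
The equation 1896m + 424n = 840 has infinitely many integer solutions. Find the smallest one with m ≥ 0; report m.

36

gcd(1896, 424):
  1896 = 4·424 + 200
  424 = 2·200 + 24
  200 = 8·24 + 8
  24 = 3·8
so gcd(1896, 424) = 8.
8 divides 840, so solutions exist.
Back-substitute for Bézout coefficients:
  8 = 200 - 8·24
  ... = 1896·(17) + 424·(-76)
Scale by 840/8 = 105: (m₀, n₀) = (1785, -7980).
General solution: m = 1785 + 53t, n = -7980 - 237t for integer t.
m ≥ 0: smallest is 1785 mod 53 = 36 (at t = -33), with n = -159.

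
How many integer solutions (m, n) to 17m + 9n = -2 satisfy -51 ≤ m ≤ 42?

10

gcd(17, 9) = 1  (17 = 1*9 + 8, 9 = 1*8 + 1, 8 = 8*1).
Back-substituting, 17*(-1) + 9*(2) = 1.
Scale by -2: particular solution (2, -4); reduce m mod 9: (2, -4).
General solution: m = 2 + 9t, n = -4 - 17t for integer t.
-51 ≤ 2 + 9t ≤ 42 gives t ∈ [-5, 4], which is 10 values.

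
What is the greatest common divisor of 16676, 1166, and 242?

gcd(16676, 1166) = 22  (16676 = 14×1166 + 352, 1166 = 3×352 + 110, 352 = 3×110 + 22, 110 = 5×22).
gcd(22, 242) = 22.

22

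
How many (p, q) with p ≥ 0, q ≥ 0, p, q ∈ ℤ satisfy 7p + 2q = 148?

gcd(7, 2):
  7 = 3·2 + 1
  2 = 2·1
so gcd(7, 2) = 1.
Back-substitute for Bézout coefficients:
  1 = 7 - 3·2
  ... = 7·(1) + 2·(-3)
Scale by 148: one solution is (148, -444). Reduce p mod 2: (0, 74).
General: p = 0 + 2t, q = 74 - 7t.
p ≥ 0 ⇒ t ≥ 0; q ≥ 0 ⇒ t ≤ 10. So t ∈ [0, 10]: 11 solutions.

11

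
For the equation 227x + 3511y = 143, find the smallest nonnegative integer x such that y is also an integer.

gcd(3511, 227) = 1.
1 divides 143, so solutions exist.
By Bézout, 227*(-232) + 3511*(15) = 1.
Scale by 143/1 = 143: (x₀, y₀) = (-33176, 2145).
General solution: x = -33176 + 3511t, y = 2145 - 227t for integer t.
x ≥ 0: smallest is -33176 mod 3511 = 1934 (at t = 10), with y = -125.

1934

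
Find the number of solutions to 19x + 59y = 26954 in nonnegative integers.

gcd(59, 19):
  59 = 3·19 + 2
  19 = 9·2 + 1
  2 = 2·1
so gcd(59, 19) = 1.
Back-substitute for Bézout coefficients:
  1 = 19 - 9·2
  ... = 19·(28) + 59·(-9)
Scale by 26954: one solution is (754712, -242586). Reduce x mod 59: (43, 443).
General: x = 43 + 59t, y = 443 - 19t.
x ≥ 0 ⇒ t ≥ 0; y ≥ 0 ⇒ t ≤ 23. So t ∈ [0, 23]: 24 solutions.

24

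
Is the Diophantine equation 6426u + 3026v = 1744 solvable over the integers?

no

gcd(6426, 3026):
  6426 = 2*3026 + 374
  3026 = 8*374 + 34
  374 = 11*34
so gcd(6426, 3026) = 34.
34 does not divide 1744 (remainder 10), so no integer solutions.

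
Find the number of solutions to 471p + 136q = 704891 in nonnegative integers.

gcd(471, 136):
  471 = 3*136 + 63
  136 = 2*63 + 10
  63 = 6*10 + 3
  10 = 3*3 + 1
  3 = 3*1
so gcd(471, 136) = 1.
Back-substitute for Bézout coefficients:
  1 = 10 - 3*3
  ... = 471*(-41) + 136*(142)
Scale by 704891: one solution is (-28900531, 100094522). Reduce p mod 136: (13, 5138).
General: p = 13 + 136t, q = 5138 - 471t.
p ≥ 0 ⇒ t ≥ 0; q ≥ 0 ⇒ t ≤ 10. So t ∈ [0, 10]: 11 solutions.

11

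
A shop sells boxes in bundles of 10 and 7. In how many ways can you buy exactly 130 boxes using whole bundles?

Need nonnegative integers with 10j + 7k = 130.
gcd(10, 7) = 1, and 10·(-2) + 7·(3) = 1.
So (j₀, k₀) = (-260, 390); general j = -260 + 7t, k = 390 - 10t.
j ≥ 0 ⇒ t ≥ 38; k ≥ 0 ⇒ t ≤ 39. That's 2 values of t.

2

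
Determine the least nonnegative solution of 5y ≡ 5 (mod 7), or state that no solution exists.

gcd(7, 5) = 1  (7 = 1*5 + 2, 5 = 2*2 + 1, 2 = 2*1).
1 divides 5, so solutions exist.
Back-substituting, 5*(3) + 7*(-2) = 1.
So 5*(3) ≡ 1 (mod 7); multiply by 5: y ≡ 15 (mod 7).
Smallest nonnegative: y = 15 mod 7 = 1.

1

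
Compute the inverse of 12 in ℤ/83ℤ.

gcd(83, 12) = 1.
By Bézout, 12*(7) + 83*(-1) = 1.
So 12*7 ≡ 1 (mod 83), and 7 mod 83 = 7.

7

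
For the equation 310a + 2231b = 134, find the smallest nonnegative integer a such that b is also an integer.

gcd(2231, 310) = 1.
1 divides 134, so solutions exist.
By Bézout, 310·(-439) + 2231·(61) = 1.
Scale by 134/1 = 134: (a₀, b₀) = (-58826, 8174).
General solution: a = -58826 + 2231t, b = 8174 - 310t for integer t.
a ≥ 0: smallest is -58826 mod 2231 = 1411 (at t = 27), with b = -196.

1411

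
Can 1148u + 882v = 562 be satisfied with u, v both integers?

no

gcd(1148, 882) = 14  (1148 = 1*882 + 266, 882 = 3*266 + 84, 266 = 3*84 + 14, 84 = 6*14).
14 does not divide 562 (remainder 2), so no integer solutions.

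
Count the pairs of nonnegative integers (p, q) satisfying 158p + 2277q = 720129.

2

gcd(2277, 158) = 1  (2277 = 14×158 + 65, 158 = 2×65 + 28, 65 = 2×28 + 9, 28 = 3×9 + 1, 9 = 9×1).
Back-substituting, 158×(245) + 2277×(-17) = 1.
Scale by 720129: one solution is (176431605, -12242193). Reduce p mod 2277: (537, 279).
General: p = 537 + 2277t, q = 279 - 158t.
p ≥ 0 ⇒ t ≥ 0; q ≥ 0 ⇒ t ≤ 1. So t ∈ [0, 1]: 2 solutions.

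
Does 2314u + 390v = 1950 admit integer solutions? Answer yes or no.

yes

gcd(2314, 390) = 26  (2314 = 5×390 + 364, 390 = 1×364 + 26, 364 = 14×26).
26 divides 1950, so integer solutions exist.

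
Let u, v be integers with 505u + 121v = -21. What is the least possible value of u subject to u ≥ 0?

gcd(505, 121):
  505 = 4×121 + 21
  121 = 5×21 + 16
  21 = 1×16 + 5
  16 = 3×5 + 1
  5 = 5×1
so gcd(505, 121) = 1.
1 divides -21, so solutions exist.
Back-substitute for Bézout coefficients:
  1 = 16 - 3×5
  ... = 505×(-23) + 121×(96)
Scale by -21/1 = -21: (u₀, v₀) = (483, -2016).
General solution: u = 483 + 121t, v = -2016 - 505t for integer t.
u ≥ 0: smallest is 483 mod 121 = 120 (at t = -3), with v = -501.

120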